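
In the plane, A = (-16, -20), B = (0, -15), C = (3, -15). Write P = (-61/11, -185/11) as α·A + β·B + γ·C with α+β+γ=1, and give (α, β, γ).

(4/11, 6/11, 1/11)

Signed area of the reference triangle: [ABC] = ½·((-16)·(-15−(-15)) + 0·(-15−(-20)) + 3·(-20−(-15))) = ½·(0 + 0 − 15) = -15/2.
[PBC] = ½·((-61/11)·(-15−(-15)) + 0·(-15−(-185/11)) + 3·(-185/11−(-15))) = ½·(0 + 0 − 60/11) = -30/11, so the A-coordinate is (-30/11)/(-15/2) = 4/11.
[APC] = ½·((-16)·(-185/11−(-15)) + (-61/11)·(-15−(-20)) + 3·(-20−(-185/11))) = ½·(320/11 − 305/11 − 105/11) = -45/11, so the B-coordinate is 6/11.
[ABP] = ½·((-16)·(-15−(-185/11)) + 0·(-185/11−(-20)) + (-61/11)·(-20−(-15))) = ½·(-320/11 + 0 + 305/11) = -15/22, so the C-coordinate is 1/11.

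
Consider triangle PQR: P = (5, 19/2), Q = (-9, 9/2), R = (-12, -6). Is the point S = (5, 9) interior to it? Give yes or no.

no

Barycentric coordinates of S: (89/88, -17/264, 7/132).
The three coordinates are positive, negative, positive; a point is interior exactly when all three are positive.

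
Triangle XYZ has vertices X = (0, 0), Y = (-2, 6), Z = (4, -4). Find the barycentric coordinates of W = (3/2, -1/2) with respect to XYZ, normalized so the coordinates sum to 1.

(1/4, 1/4, 1/2)

Signed area of the reference triangle: [XYZ] = ½·(0·(6−(-4)) + (-2)·(-4−0) + 4·(0−6)) = ½·(0 + 8 − 24) = -8.
[WYZ] = ½·((3/2)·(6−(-4)) + (-2)·(-4−(-1/2)) + 4·(-1/2−6)) = ½·(15 + 7 − 26) = -2, so the X-coordinate is (-2)/(-8) = 1/4.
[XWZ] = ½·(0·(-1/2−(-4)) + (3/2)·(-4−0) + 4·(0−(-1/2))) = ½·(0 − 6 + 2) = -2, so the Y-coordinate is 1/4.
[XYW] = ½·(0·(6−(-1/2)) + (-2)·(-1/2−0) + (3/2)·(0−6)) = ½·(0 + 1 − 9) = -4, so the Z-coordinate is 1/2.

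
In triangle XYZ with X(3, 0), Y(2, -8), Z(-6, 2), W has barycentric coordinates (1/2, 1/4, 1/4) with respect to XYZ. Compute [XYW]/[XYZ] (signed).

1/4

The signed ratio [XYW]/[XYZ] equals the barycentric coordinate of W at vertex Z, which is 1/4.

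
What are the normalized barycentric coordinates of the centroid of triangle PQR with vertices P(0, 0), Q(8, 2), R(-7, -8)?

(1/3, 1/3, 1/3)

The centroid is the average of the vertices, so each weight is 1/3.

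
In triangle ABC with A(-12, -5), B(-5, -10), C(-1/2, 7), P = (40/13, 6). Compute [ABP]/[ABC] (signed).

14/13

[ABC] = ½·((-12)·(-10−7) + (-5)·(7−(-5)) + (-1/2)·(-5−(-10))) = ½·(204 − 60 − 5/2) = 283/4.
[ABP] = ½·((-12)·(-10−6) + (-5)·(6−(-5)) + (40/13)·(-5−(-10))) = ½·(192 − 55 + 200/13) = 1981/26, so the ratio is (1981/26)/(283/4) = 14/13.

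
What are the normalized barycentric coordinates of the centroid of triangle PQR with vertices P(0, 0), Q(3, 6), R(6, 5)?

(1/3, 1/3, 1/3)

The centroid is the average of the vertices, so each weight is 1/3.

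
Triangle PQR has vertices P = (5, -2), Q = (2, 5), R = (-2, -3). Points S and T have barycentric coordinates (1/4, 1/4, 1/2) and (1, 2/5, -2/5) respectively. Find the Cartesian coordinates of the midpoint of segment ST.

Barycentric coordinates of the midpoint are the average: (5/8, 13/40, 1/20).
Converting: (5/8)·P + (13/40)·Q + (1/20)·R = (147/40, 9/40).

(147/40, 9/40)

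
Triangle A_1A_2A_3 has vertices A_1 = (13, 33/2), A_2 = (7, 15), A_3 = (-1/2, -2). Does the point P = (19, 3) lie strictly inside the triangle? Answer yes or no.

no

Barycentric coordinates of P: (392/121, -391/121, 120/121).
The three coordinates are positive, negative, positive; a point is interior exactly when all three are positive.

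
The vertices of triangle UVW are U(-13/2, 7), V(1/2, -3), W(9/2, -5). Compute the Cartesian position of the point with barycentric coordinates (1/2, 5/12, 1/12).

P = (1/2)·U + (5/12)·V + (1/12)·W.
x-coordinate: (1/2)·(-13/2) + (5/12)·(1/2) + (1/12)·(9/2) = -8/3.
y-coordinate: (1/2)·7 + (5/12)·(-3) + (1/12)·(-5) = 11/6.

(-8/3, 11/6)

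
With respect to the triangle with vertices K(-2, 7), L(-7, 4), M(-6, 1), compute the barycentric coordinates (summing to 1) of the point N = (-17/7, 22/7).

Signed area of the reference triangle: [KLM] = ½·((-2)·(4−1) + (-7)·(1−7) + (-6)·(7−4)) = ½·(-6 + 42 − 18) = 9.
[NLM] = ½·((-17/7)·(4−1) + (-7)·(1−(22/7)) + (-6)·(22/7−4)) = ½·(-51/7 + 15 + 36/7) = 45/7, so the K-coordinate is (45/7)/9 = 5/7.
[KNM] = ½·((-2)·(22/7−1) + (-17/7)·(1−7) + (-6)·(7−(22/7))) = ½·(-30/7 + 102/7 − 162/7) = -45/7, so the L-coordinate is -5/7.
[KLN] = ½·((-2)·(4−(22/7)) + (-7)·(22/7−7) + (-17/7)·(7−4)) = ½·(-12/7 + 27 − 51/7) = 9, so the M-coordinate is 1.
Check: 5/7 − 5/7 + 1 = 1.

(5/7, -5/7, 1)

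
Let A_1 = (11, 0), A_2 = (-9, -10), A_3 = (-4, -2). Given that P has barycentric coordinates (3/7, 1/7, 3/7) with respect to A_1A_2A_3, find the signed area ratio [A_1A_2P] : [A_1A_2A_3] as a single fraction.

3/7

The signed ratio [A_1A_2P]/[A_1A_2A_3] equals the barycentric coordinate of P at vertex A_3, which is 3/7.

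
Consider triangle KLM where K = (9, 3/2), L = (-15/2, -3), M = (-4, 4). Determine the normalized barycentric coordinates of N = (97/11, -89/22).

(13/11, 8/11, -10/11)

Signed area of the reference triangle: [KLM] = ½·(9·(-3−4) + (-15/2)·(4−(3/2)) + (-4)·(3/2−(-3))) = ½·(-63 − 75/4 − 18) = -399/8.
[NLM] = ½·((97/11)·(-3−4) + (-15/2)·(4−(-89/22)) + (-4)·(-89/22−(-3))) = ½·(-679/11 − 2655/44 + 46/11) = -5187/88, so the K-coordinate is (-5187/88)/(-399/8) = 13/11.
[KNM] = ½·(9·(-89/22−4) + (97/11)·(4−(3/2)) + (-4)·(3/2−(-89/22))) = ½·(-1593/22 + 485/22 − 244/11) = -399/11, so the L-coordinate is 8/11.
[KLN] = ½·(9·(-3−(-89/22)) + (-15/2)·(-89/22−(3/2)) + (97/11)·(3/2−(-3))) = ½·(207/22 + 915/22 + 873/22) = 1995/44, so the M-coordinate is -10/11.
Check: 13/11 + 8/11 − 10/11 = 1.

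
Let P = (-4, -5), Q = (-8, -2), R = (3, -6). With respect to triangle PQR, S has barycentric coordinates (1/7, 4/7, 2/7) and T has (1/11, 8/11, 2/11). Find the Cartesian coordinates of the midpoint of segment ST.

(-382/77, -23/7)

Barycentric coordinates of the midpoint are the average: (9/77, 50/77, 18/77).
Converting: (9/77)·P + (50/77)·Q + (18/77)·R = (-382/77, -23/7).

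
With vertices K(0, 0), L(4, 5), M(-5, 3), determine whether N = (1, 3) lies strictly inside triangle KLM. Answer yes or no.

Barycentric coordinates of N: (12/37, 18/37, 7/37).
The three coordinates are positive, positive, positive; a point is interior exactly when all three are positive.

yes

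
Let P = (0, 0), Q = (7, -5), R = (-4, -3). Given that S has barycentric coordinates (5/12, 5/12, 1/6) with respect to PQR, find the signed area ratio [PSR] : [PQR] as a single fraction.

The signed ratio [PSR]/[PQR] equals the barycentric coordinate of S at vertex Q, which is 5/12.

5/12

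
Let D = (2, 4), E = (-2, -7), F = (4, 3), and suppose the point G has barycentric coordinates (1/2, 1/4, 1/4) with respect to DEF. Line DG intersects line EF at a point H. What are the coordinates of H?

Line DG meets EF where the D-coordinate vanishes; zeroing G's D-weight and renormalizing leaves E, F-weights 1/4 : 1/4 → (1/2, 1/2).
So H = (1/2)·E + (1/2)·F = (1, -2).

(1, -2)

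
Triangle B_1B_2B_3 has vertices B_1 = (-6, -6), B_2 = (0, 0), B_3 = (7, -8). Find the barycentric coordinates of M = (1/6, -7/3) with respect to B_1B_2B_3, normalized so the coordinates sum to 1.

(1/6, 2/3, 1/6)

Signed area of the reference triangle: [B_1B_2B_3] = ½·((-6)·(0−(-8)) + 0·(-8−(-6)) + 7·(-6−0)) = ½·(-48 + 0 − 42) = -45.
[MB_2B_3] = ½·((1/6)·(0−(-8)) + 0·(-8−(-7/3)) + 7·(-7/3−0)) = ½·(4/3 + 0 − 49/3) = -15/2, so the B_1-coordinate is (-15/2)/(-45) = 1/6.
[B_1MB_3] = ½·((-6)·(-7/3−(-8)) + (1/6)·(-8−(-6)) + 7·(-6−(-7/3))) = ½·(-34 − 1/3 − 77/3) = -30, so the B_2-coordinate is 2/3.
[B_1B_2M] = ½·((-6)·(0−(-7/3)) + 0·(-7/3−(-6)) + (1/6)·(-6−0)) = ½·(-14 + 0 − 1) = -15/2, so the B_3-coordinate is 1/6.
Check: 1/6 + 2/3 + 1/6 = 1.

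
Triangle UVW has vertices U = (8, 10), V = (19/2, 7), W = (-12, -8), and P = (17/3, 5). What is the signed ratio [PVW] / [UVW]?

[UVW] = ½·(8·(7−(-8)) + (19/2)·(-8−10) + (-12)·(10−7)) = ½·(120 − 171 − 36) = -87/2.
[PVW] = ½·((17/3)·(7−(-8)) + (19/2)·(-8−5) + (-12)·(5−7)) = ½·(85 − 247/2 + 24) = -29/4, so the ratio is (-29/4)/(-87/2) = 1/6.

1/6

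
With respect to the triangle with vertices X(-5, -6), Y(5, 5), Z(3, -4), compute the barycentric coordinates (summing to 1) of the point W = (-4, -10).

Signed area of the reference triangle: [XYZ] = ½·((-5)·(5−(-4)) + 5·(-4−(-6)) + 3·(-6−5)) = ½·(-45 + 10 − 33) = -34.
[WYZ] = ½·((-4)·(5−(-4)) + 5·(-4−(-10)) + 3·(-10−5)) = ½·(-36 + 30 − 45) = -51/2, so the X-coordinate is (-51/2)/(-34) = 3/4.
[XWZ] = ½·((-5)·(-10−(-4)) + (-4)·(-4−(-6)) + 3·(-6−(-10))) = ½·(30 − 8 + 12) = 17, so the Y-coordinate is -1/2.
[XYW] = ½·((-5)·(5−(-10)) + 5·(-10−(-6)) + (-4)·(-6−5)) = ½·(-75 − 20 + 44) = -51/2, so the Z-coordinate is 3/4.
Check: 3/4 − 1/2 + 3/4 = 1.

(3/4, -1/2, 3/4)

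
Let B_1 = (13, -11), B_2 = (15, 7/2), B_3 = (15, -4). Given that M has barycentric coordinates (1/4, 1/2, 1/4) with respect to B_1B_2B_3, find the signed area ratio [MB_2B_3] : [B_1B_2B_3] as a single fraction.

1/4

The signed ratio [MB_2B_3]/[B_1B_2B_3] equals the barycentric coordinate of M at vertex B_1, which is 1/4.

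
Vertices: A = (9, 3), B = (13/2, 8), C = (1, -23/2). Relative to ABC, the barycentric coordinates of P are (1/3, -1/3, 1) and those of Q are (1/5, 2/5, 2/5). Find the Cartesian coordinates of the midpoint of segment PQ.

Barycentric coordinates of the midpoint are the average: (4/15, 1/30, 7/10).
Converting: (4/15)·A + (1/30)·B + (7/10)·C = (199/60, -419/60).

(199/60, -419/60)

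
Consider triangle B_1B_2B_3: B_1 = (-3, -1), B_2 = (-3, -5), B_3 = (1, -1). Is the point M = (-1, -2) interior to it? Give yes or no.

yes

Barycentric coordinates of M: (1/4, 1/4, 1/2).
The three coordinates are positive, positive, positive; a point is interior exactly when all three are positive.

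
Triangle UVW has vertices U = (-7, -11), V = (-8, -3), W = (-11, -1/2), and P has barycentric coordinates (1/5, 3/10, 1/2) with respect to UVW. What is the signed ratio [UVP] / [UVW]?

1/2

The signed ratio [UVP]/[UVW] equals the barycentric coordinate of P at vertex W, which is 1/2.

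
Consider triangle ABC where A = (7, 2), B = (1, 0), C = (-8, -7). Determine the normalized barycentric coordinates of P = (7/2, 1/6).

Signed area of the reference triangle: [ABC] = ½·(7·(0−(-7)) + 1·(-7−2) + (-8)·(2−0)) = ½·(49 − 9 − 16) = 12.
[PBC] = ½·((7/2)·(0−(-7)) + 1·(-7−(1/6)) + (-8)·(1/6−0)) = ½·(49/2 − 43/6 − 4/3) = 8, so the A-coordinate is 8/12 = 2/3.
[APC] = ½·(7·(1/6−(-7)) + (7/2)·(-7−2) + (-8)·(2−(1/6))) = ½·(301/6 − 63/2 − 44/3) = 2, so the B-coordinate is 1/6.
[ABP] = ½·(7·(0−(1/6)) + 1·(1/6−2) + (7/2)·(2−0)) = ½·(-7/6 − 11/6 + 7) = 2, so the C-coordinate is 1/6.

(2/3, 1/6, 1/6)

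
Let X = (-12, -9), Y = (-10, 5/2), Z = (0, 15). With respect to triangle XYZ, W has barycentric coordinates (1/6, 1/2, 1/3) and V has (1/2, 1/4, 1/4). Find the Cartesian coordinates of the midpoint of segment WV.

(-31/4, 37/16)

Barycentric coordinates of the midpoint are the average: (1/3, 3/8, 7/24).
Converting: (1/3)·X + (3/8)·Y + (7/24)·Z = (-31/4, 37/16).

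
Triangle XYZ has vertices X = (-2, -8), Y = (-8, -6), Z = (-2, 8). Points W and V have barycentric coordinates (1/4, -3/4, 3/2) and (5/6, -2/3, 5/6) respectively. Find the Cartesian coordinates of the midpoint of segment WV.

Barycentric coordinates of the midpoint are the average: (13/24, -17/24, 7/6).
Converting: (13/24)·X + (-17/24)·Y + (7/6)·Z = (9/4, 37/4).

(9/4, 37/4)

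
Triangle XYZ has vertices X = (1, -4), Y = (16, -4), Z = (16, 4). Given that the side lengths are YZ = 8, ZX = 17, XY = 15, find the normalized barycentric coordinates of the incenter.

(1/5, 17/40, 3/8)

The incenter has barycentric coordinates proportional to the opposite side lengths: (8 : 17 : 15).
Normalizing by 8+17+15 = 40 gives (1/5, 17/40, 3/8).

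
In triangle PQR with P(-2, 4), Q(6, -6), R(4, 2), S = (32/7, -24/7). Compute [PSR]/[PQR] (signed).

5/7

[PQR] = ½·((-2)·(-6−2) + 6·(2−4) + 4·(4−(-6))) = ½·(16 − 12 + 40) = 22.
[PSR] = ½·((-2)·(-24/7−2) + (32/7)·(2−4) + 4·(4−(-24/7))) = ½·(76/7 − 64/7 + 208/7) = 110/7, so the ratio is (110/7)/22 = 5/7.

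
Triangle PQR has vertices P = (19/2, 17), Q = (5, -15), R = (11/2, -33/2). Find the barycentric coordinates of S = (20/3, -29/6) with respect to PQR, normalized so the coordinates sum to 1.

(1/3, 1/3, 1/3)

Signed area of the reference triangle: [PQR] = ½·((19/2)·(-15−(-33/2)) + 5·(-33/2−17) + (11/2)·(17−(-15))) = ½·(57/4 − 335/2 + 176) = 91/8.
[SQR] = ½·((20/3)·(-15−(-33/2)) + 5·(-33/2−(-29/6)) + (11/2)·(-29/6−(-15))) = ½·(10 − 175/3 + 671/12) = 91/24, so the P-coordinate is (91/24)/(91/8) = 1/3.
[PSR] = ½·((19/2)·(-29/6−(-33/2)) + (20/3)·(-33/2−17) + (11/2)·(17−(-29/6))) = ½·(665/6 − 670/3 + 1441/12) = 91/24, so the Q-coordinate is 1/3.
[PQS] = ½·((19/2)·(-15−(-29/6)) + 5·(-29/6−17) + (20/3)·(17−(-15))) = ½·(-1159/12 − 655/6 + 640/3) = 91/24, so the R-coordinate is 1/3.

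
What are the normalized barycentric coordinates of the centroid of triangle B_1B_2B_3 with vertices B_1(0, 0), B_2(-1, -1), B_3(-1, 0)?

(1/3, 1/3, 1/3)

The centroid is the average of the vertices, so each weight is 1/3.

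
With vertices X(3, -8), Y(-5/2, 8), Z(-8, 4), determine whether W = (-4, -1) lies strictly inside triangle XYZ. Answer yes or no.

no

Barycentric coordinates of W: (87/220, -7/110, 147/220).
The three coordinates are positive, negative, positive; a point is interior exactly when all three are positive.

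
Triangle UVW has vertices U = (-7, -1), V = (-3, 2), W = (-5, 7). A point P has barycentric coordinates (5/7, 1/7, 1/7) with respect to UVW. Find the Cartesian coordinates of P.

P = (5/7)·U + (1/7)·V + (1/7)·W.
x-coordinate: (5/7)·(-7) + (1/7)·(-3) + (1/7)·(-5) = -43/7.
y-coordinate: (5/7)·(-1) + (1/7)·2 + (1/7)·7 = 4/7.

(-43/7, 4/7)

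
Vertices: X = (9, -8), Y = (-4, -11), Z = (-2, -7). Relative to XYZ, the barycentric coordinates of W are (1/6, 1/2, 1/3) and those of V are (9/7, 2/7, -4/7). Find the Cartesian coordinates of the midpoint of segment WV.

(437/84, -781/84)

Barycentric coordinates of the midpoint are the average: (61/84, 11/28, -5/42).
Converting: (61/84)·X + (11/28)·Y + (-5/42)·Z = (437/84, -781/84).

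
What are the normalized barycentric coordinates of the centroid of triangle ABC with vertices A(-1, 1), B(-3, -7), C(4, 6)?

(1/3, 1/3, 1/3)

The centroid is the average of the vertices, so each weight is 1/3.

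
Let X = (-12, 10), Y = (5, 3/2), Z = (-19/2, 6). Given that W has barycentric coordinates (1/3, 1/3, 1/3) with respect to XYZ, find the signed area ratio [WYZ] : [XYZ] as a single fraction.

The signed ratio [WYZ]/[XYZ] equals the barycentric coordinate of W at vertex X, which is 1/3.

1/3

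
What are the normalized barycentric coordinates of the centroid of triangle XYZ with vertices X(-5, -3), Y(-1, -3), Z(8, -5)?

(1/3, 1/3, 1/3)

The centroid is the average of the vertices, so each weight is 1/3.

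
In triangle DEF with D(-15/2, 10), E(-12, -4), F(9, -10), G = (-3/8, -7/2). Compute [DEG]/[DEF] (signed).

1/2

[DEF] = ½·((-15/2)·(-4−(-10)) + (-12)·(-10−10) + 9·(10−(-4))) = ½·(-45 + 240 + 126) = 321/2.
[DEG] = ½·((-15/2)·(-4−(-7/2)) + (-12)·(-7/2−10) + (-3/8)·(10−(-4))) = ½·(15/4 + 162 − 21/4) = 321/4, so the ratio is (321/4)/(321/2) = 1/2.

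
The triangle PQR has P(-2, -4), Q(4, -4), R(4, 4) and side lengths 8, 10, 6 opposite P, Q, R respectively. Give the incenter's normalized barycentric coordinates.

The incenter has barycentric coordinates proportional to the opposite side lengths: (8 : 10 : 6).
Normalizing by 8+10+6 = 24 gives (1/3, 5/12, 1/4).

(1/3, 5/12, 1/4)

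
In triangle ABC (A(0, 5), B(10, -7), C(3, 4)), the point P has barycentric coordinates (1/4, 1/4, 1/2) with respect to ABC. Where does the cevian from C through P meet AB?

(5, -1)

Line CP meets AB where the C-coordinate vanishes; zeroing P's C-weight and renormalizing leaves A, B-weights 1/4 : 1/4 → (1/2, 1/2).
So Q = (1/2)·A + (1/2)·B = (5, -1).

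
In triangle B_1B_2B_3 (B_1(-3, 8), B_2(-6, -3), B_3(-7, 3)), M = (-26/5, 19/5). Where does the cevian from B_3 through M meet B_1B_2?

(-4, 13/3)

Barycentric coordinates of M with respect to B_1B_2B_3: (2/5, 1/5, 2/5).
On side B_1B_2 the B_3-coordinate is zero; dropping M's B_3-weight 2/5 and renormalizing the remaining 2/5 : 1/5 gives weights 2/3, 1/3 on B_1, B_2.
N = (2/3)·(-3, 8) + (1/3)·(-6, -3) = (-4, 13/3).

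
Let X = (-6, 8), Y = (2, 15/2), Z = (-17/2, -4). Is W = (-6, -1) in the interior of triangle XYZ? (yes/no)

yes

Barycentric coordinates of W: (11/389, 90/389, 288/389).
The three coordinates are positive, positive, positive; a point is interior exactly when all three are positive.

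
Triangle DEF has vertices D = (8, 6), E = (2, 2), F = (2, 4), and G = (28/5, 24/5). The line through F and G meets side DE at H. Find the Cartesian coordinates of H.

(13/2, 5)

Barycentric coordinates of G with respect to DEF: (3/5, 1/5, 1/5).
On side DE the F-coordinate is zero; dropping G's F-weight 1/5 and renormalizing the remaining 3/5 : 1/5 gives weights 3/4, 1/4 on D, E.
H = (3/4)·(8, 6) + (1/4)·(2, 2) = (13/2, 5).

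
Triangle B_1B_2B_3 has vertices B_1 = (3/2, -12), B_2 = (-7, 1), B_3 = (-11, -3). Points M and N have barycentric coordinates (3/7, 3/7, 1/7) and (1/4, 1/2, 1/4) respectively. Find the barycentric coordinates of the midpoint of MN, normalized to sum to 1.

(19/56, 13/28, 11/56)

Since both coordinate triples sum to 1, the midpoint's barycentrics are the componentwise average.
(3/7+1/4)/2 = 19/56; similarly 13/28 and 11/56.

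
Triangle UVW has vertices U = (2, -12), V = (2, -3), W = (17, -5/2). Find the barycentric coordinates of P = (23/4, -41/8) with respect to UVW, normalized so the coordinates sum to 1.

(1/4, 1/2, 1/4)

Signed area of the reference triangle: [UVW] = ½·(2·(-3−(-5/2)) + 2·(-5/2−(-12)) + 17·(-12−(-3))) = ½·(-1 + 19 − 153) = -135/2.
[PVW] = ½·((23/4)·(-3−(-5/2)) + 2·(-5/2−(-41/8)) + 17·(-41/8−(-3))) = ½·(-23/8 + 21/4 − 289/8) = -135/8, so the U-coordinate is (-135/8)/(-135/2) = 1/4.
[UPW] = ½·(2·(-41/8−(-5/2)) + (23/4)·(-5/2−(-12)) + 17·(-12−(-41/8))) = ½·(-21/4 + 437/8 − 935/8) = -135/4, so the V-coordinate is 1/2.
[UVP] = ½·(2·(-3−(-41/8)) + 2·(-41/8−(-12)) + (23/4)·(-12−(-3))) = ½·(17/4 + 55/4 − 207/4) = -135/8, so the W-coordinate is 1/4.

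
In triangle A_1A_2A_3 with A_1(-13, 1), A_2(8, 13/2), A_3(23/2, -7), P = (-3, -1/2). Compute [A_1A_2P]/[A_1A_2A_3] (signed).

[A_1A_2A_3] = ½·((-13)·(13/2−(-7)) + 8·(-7−1) + (23/2)·(1−(13/2))) = ½·(-351/2 − 64 − 253/4) = -1211/8.
[A_1A_2P] = ½·((-13)·(13/2−(-1/2)) + 8·(-1/2−1) + (-3)·(1−(13/2))) = ½·(-91 − 12 + 33/2) = -173/4, so the ratio is (-173/4)/(-1211/8) = 2/7.

2/7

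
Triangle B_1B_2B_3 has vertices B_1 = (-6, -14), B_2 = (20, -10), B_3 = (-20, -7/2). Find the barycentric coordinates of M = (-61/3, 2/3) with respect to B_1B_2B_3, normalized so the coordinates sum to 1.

Signed area of the reference triangle: [B_1B_2B_3] = ½·((-6)·(-10−(-7/2)) + 20·(-7/2−(-14)) + (-20)·(-14−(-10))) = ½·(39 + 210 + 80) = 329/2.
[MB_2B_3] = ½·((-61/3)·(-10−(-7/2)) + 20·(-7/2−(2/3)) + (-20)·(2/3−(-10))) = ½·(793/6 − 250/3 − 640/3) = -329/4, so the B_1-coordinate is (-329/4)/(329/2) = -1/2.
[B_1MB_3] = ½·((-6)·(2/3−(-7/2)) + (-61/3)·(-7/2−(-14)) + (-20)·(-14−(2/3))) = ½·(-25 − 427/2 + 880/3) = 329/12, so the B_2-coordinate is 1/6.
[B_1B_2M] = ½·((-6)·(-10−(2/3)) + 20·(2/3−(-14)) + (-61/3)·(-14−(-10))) = ½·(64 + 880/3 + 244/3) = 658/3, so the B_3-coordinate is 4/3.
Check: -1/2 + 1/6 + 4/3 = 1.

(-1/2, 1/6, 4/3)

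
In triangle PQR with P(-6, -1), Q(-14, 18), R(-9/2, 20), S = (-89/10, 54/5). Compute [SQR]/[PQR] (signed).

2/5

[PQR] = ½·((-6)·(18−20) + (-14)·(20−(-1)) + (-9/2)·(-1−18)) = ½·(12 − 294 + 171/2) = -393/4.
[SQR] = ½·((-89/10)·(18−20) + (-14)·(20−(54/5)) + (-9/2)·(54/5−18)) = ½·(89/5 − 644/5 + 162/5) = -393/10, so the ratio is (-393/10)/(-393/4) = 2/5.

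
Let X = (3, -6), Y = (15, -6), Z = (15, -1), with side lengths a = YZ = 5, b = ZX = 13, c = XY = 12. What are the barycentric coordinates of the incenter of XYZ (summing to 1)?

(1/6, 13/30, 2/5)

The incenter has barycentric coordinates proportional to the opposite side lengths: (5 : 13 : 12).
Normalizing by 5+13+12 = 30 gives (1/6, 13/30, 2/5).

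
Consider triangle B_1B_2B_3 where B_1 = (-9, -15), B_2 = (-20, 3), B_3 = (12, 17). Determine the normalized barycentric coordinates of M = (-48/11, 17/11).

(4/11, 3/11, 4/11)

Signed area of the reference triangle: [B_1B_2B_3] = ½·((-9)·(3−17) + (-20)·(17−(-15)) + 12·(-15−3)) = ½·(126 − 640 − 216) = -365.
[MB_2B_3] = ½·((-48/11)·(3−17) + (-20)·(17−(17/11)) + 12·(17/11−3)) = ½·(672/11 − 3400/11 − 192/11) = -1460/11, so the B_1-coordinate is (-1460/11)/(-365) = 4/11.
[B_1MB_3] = ½·((-9)·(17/11−17) + (-48/11)·(17−(-15)) + 12·(-15−(17/11))) = ½·(1530/11 − 1536/11 − 2184/11) = -1095/11, so the B_2-coordinate is 3/11.
[B_1B_2M] = ½·((-9)·(3−(17/11)) + (-20)·(17/11−(-15)) + (-48/11)·(-15−3)) = ½·(-144/11 − 3640/11 + 864/11) = -1460/11, so the B_3-coordinate is 4/11.
Check: 4/11 + 3/11 + 4/11 = 1.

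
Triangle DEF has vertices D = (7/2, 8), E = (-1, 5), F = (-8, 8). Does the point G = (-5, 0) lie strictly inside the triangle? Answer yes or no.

no

Barycentric coordinates of G: (-94/69, 8/3, -7/23).
The three coordinates are negative, positive, negative; a point is interior exactly when all three are positive.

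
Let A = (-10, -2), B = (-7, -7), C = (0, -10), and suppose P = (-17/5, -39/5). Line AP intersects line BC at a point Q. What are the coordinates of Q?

(-7/4, -37/4)

Barycentric coordinates of P with respect to ABC: (1/5, 1/5, 3/5).
On side BC the A-coordinate is zero; dropping P's A-weight 1/5 and renormalizing the remaining 1/5 : 3/5 gives weights 1/4, 3/4 on B, C.
Q = (1/4)·(-7, -7) + (3/4)·(0, -10) = (-7/4, -37/4).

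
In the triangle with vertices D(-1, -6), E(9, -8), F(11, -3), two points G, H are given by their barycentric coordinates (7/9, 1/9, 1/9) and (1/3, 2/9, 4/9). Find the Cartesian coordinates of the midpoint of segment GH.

Barycentric coordinates of the midpoint are the average: (5/9, 1/6, 5/18).
Converting: (5/9)·D + (1/6)·E + (5/18)·F = (4, -11/2).

(4, -11/2)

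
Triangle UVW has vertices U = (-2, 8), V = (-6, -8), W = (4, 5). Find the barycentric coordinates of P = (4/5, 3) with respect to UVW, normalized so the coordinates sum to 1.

Signed area of the reference triangle: [UVW] = ½·((-2)·(-8−5) + (-6)·(5−8) + 4·(8−(-8))) = ½·(26 + 18 + 64) = 54.
[PVW] = ½·((4/5)·(-8−5) + (-6)·(5−3) + 4·(3−(-8))) = ½·(-52/5 − 12 + 44) = 54/5, so the U-coordinate is (54/5)/54 = 1/5.
[UPW] = ½·((-2)·(3−5) + (4/5)·(5−8) + 4·(8−3)) = ½·(4 − 12/5 + 20) = 54/5, so the V-coordinate is 1/5.
[UVP] = ½·((-2)·(-8−3) + (-6)·(3−8) + (4/5)·(8−(-8))) = ½·(22 + 30 + 64/5) = 162/5, so the W-coordinate is 3/5.
Check: 1/5 + 1/5 + 3/5 = 1.

(1/5, 1/5, 3/5)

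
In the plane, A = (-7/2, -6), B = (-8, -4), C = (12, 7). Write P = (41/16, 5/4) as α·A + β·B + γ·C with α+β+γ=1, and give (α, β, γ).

Signed area of the reference triangle: [ABC] = ½·((-7/2)·(-4−7) + (-8)·(7−(-6)) + 12·(-6−(-4))) = ½·(77/2 − 104 − 24) = -179/4.
[PBC] = ½·((41/16)·(-4−7) + (-8)·(7−(5/4)) + 12·(5/4−(-4))) = ½·(-451/16 − 46 + 63) = -179/32, so the A-coordinate is (-179/32)/(-179/4) = 1/8.
[APC] = ½·((-7/2)·(5/4−7) + (41/16)·(7−(-6)) + 12·(-6−(5/4))) = ½·(161/8 + 533/16 − 87) = -537/32, so the B-coordinate is 3/8.
[ABP] = ½·((-7/2)·(-4−(5/4)) + (-8)·(5/4−(-6)) + (41/16)·(-6−(-4))) = ½·(147/8 − 58 − 41/8) = -179/8, so the C-coordinate is 1/2.
Check: 1/8 + 3/8 + 1/2 = 1.

(1/8, 3/8, 1/2)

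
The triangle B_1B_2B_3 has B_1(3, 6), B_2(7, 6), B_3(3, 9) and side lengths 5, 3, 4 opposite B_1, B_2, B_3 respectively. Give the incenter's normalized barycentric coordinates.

The incenter has barycentric coordinates proportional to the opposite side lengths: (5 : 3 : 4).
Normalizing by 5+3+4 = 12 gives (5/12, 1/4, 1/3).

(5/12, 1/4, 1/3)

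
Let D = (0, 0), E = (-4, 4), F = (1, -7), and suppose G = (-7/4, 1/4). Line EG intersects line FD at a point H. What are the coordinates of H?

(1/2, -7/2)

Barycentric coordinates of G with respect to DEF: (1/4, 1/2, 1/4).
On side FD the E-coordinate is zero; dropping G's E-weight 1/2 and renormalizing the remaining 1/4 : 1/4 gives weights 1/2, 1/2 on F, D.
H = (1/2)·(1, -7) + (1/2)·(0, 0) = (1/2, -7/2).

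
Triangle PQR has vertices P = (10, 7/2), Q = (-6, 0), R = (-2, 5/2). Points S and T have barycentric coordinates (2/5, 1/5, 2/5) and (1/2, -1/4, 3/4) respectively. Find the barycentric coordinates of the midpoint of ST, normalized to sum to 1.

(9/20, -1/40, 23/40)

Since both coordinate triples sum to 1, the midpoint's barycentrics are the componentwise average.
(2/5+1/2)/2 = 9/20; similarly -1/40 and 23/40.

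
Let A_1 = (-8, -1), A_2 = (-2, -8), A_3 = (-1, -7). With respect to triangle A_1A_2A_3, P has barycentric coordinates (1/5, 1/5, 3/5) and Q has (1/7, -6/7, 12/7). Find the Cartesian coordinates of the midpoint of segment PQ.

Barycentric coordinates of the midpoint are the average: (6/35, -23/70, 81/70).
Converting: (6/35)·A_1 + (-23/70)·A_2 + (81/70)·A_3 = (-131/70, -79/14).

(-131/70, -79/14)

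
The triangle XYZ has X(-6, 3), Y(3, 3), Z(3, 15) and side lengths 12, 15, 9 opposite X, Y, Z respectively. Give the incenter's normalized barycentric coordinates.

(1/3, 5/12, 1/4)

The incenter has barycentric coordinates proportional to the opposite side lengths: (12 : 15 : 9).
Normalizing by 12+15+9 = 36 gives (1/3, 5/12, 1/4).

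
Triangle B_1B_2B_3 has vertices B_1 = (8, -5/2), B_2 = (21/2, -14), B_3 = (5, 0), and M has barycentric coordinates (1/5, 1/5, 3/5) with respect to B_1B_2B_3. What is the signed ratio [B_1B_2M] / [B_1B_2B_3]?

The signed ratio [B_1B_2M]/[B_1B_2B_3] equals the barycentric coordinate of M at vertex B_3, which is 3/5.

3/5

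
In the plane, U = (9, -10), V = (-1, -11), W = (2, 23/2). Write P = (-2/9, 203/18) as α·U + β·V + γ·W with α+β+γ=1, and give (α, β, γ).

Signed area of the reference triangle: [UVW] = ½·(9·(-11−(23/2)) + (-1)·(23/2−(-10)) + 2·(-10−(-11))) = ½·(-405/2 − 43/2 + 2) = -111.
[PVW] = ½·((-2/9)·(-11−(23/2)) + (-1)·(23/2−(203/18)) + 2·(203/18−(-11))) = ½·(5 − 2/9 + 401/9) = 74/3, so the U-coordinate is (74/3)/(-111) = -2/9.
[UPW] = ½·(9·(203/18−(23/2)) + (-2/9)·(23/2−(-10)) + 2·(-10−(203/18))) = ½·(-2 − 43/9 − 383/9) = -74/3, so the V-coordinate is 2/9.
[UVP] = ½·(9·(-11−(203/18)) + (-1)·(203/18−(-10)) + (-2/9)·(-10−(-11))) = ½·(-401/2 − 383/18 − 2/9) = -111, so the W-coordinate is 1.
Check: -2/9 + 2/9 + 1 = 1.

(-2/9, 2/9, 1)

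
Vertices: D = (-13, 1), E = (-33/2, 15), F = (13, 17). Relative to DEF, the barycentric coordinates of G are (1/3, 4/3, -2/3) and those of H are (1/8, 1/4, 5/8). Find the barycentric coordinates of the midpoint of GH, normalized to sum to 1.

Since both coordinate triples sum to 1, the midpoint's barycentrics are the componentwise average.
(1/3+1/8)/2 = 11/48; similarly 19/24 and -1/48.

(11/48, 19/24, -1/48)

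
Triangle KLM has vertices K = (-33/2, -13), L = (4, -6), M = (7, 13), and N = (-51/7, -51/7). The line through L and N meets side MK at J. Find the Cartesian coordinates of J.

Barycentric coordinates of N with respect to KLM: (4/7, 2/7, 1/7).
On side MK the L-coordinate is zero; dropping N's L-weight 2/7 and renormalizing the remaining 1/7 : 4/7 gives weights 1/5, 4/5 on M, K.
J = (1/5)·(7, 13) + (4/5)·(-33/2, -13) = (-59/5, -39/5).

(-59/5, -39/5)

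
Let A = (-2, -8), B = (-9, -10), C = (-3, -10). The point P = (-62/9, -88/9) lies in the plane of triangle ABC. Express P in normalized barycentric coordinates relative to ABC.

(1/9, 2/3, 2/9)

Signed area of the reference triangle: [ABC] = ½·((-2)·(-10−(-10)) + (-9)·(-10−(-8)) + (-3)·(-8−(-10))) = ½·(0 + 18 − 6) = 6.
[PBC] = ½·((-62/9)·(-10−(-10)) + (-9)·(-10−(-88/9)) + (-3)·(-88/9−(-10))) = ½·(0 + 2 − 2/3) = 2/3, so the A-coordinate is (2/3)/6 = 1/9.
[APC] = ½·((-2)·(-88/9−(-10)) + (-62/9)·(-10−(-8)) + (-3)·(-8−(-88/9))) = ½·(-4/9 + 124/9 − 16/3) = 4, so the B-coordinate is 2/3.
[ABP] = ½·((-2)·(-10−(-88/9)) + (-9)·(-88/9−(-8)) + (-62/9)·(-8−(-10))) = ½·(4/9 + 16 − 124/9) = 4/3, so the C-coordinate is 2/9.
Check: 1/9 + 2/3 + 2/9 = 1.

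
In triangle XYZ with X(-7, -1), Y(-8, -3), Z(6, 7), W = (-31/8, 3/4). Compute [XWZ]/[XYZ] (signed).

1/8

[XYZ] = ½·((-7)·(-3−7) + (-8)·(7−(-1)) + 6·(-1−(-3))) = ½·(70 − 64 + 12) = 9.
[XWZ] = ½·((-7)·(3/4−7) + (-31/8)·(7−(-1)) + 6·(-1−(3/4))) = ½·(175/4 − 31 − 21/2) = 9/8, so the ratio is (9/8)/9 = 1/8.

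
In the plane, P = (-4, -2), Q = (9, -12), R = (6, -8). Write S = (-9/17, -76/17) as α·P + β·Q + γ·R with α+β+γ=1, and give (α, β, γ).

Signed area of the reference triangle: [PQR] = ½·((-4)·(-12−(-8)) + 9·(-8−(-2)) + 6·(-2−(-12))) = ½·(16 − 54 + 60) = 11.
[SQR] = ½·((-9/17)·(-12−(-8)) + 9·(-8−(-76/17)) + 6·(-76/17−(-12))) = ½·(36/17 − 540/17 + 768/17) = 132/17, so the P-coordinate is (132/17)/11 = 12/17.
[PSR] = ½·((-4)·(-76/17−(-8)) + (-9/17)·(-8−(-2)) + 6·(-2−(-76/17))) = ½·(-240/17 + 54/17 + 252/17) = 33/17, so the Q-coordinate is 3/17.
[PQS] = ½·((-4)·(-12−(-76/17)) + 9·(-76/17−(-2)) + (-9/17)·(-2−(-12))) = ½·(512/17 − 378/17 − 90/17) = 22/17, so the R-coordinate is 2/17.

(12/17, 3/17, 2/17)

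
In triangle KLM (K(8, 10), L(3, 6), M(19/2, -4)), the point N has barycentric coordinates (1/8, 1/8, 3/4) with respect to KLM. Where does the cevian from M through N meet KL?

(11/2, 8)

Line MN meets KL where the M-coordinate vanishes; zeroing N's M-weight and renormalizing leaves K, L-weights 1/8 : 1/8 → (1/2, 1/2).
So J = (1/2)·K + (1/2)·L = (11/2, 8).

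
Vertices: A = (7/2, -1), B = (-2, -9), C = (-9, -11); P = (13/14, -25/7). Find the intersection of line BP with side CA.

(17/12, -8/3)

Barycentric coordinates of P with respect to ABC: (5/7, 1/7, 1/7).
On side CA the B-coordinate is zero; dropping P's B-weight 1/7 and renormalizing the remaining 1/7 : 5/7 gives weights 1/6, 5/6 on C, A.
Q = (1/6)·(-9, -11) + (5/6)·(7/2, -1) = (17/12, -8/3).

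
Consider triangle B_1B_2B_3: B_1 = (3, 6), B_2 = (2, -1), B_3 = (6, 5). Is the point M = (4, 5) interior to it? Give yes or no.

Barycentric coordinates of M: (6/11, 1/11, 4/11).
The three coordinates are positive, positive, positive; a point is interior exactly when all three are positive.

yes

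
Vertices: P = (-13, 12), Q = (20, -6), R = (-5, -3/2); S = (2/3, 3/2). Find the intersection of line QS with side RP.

(-9, 21/4)

Barycentric coordinates of S with respect to PQR: (1/3, 1/3, 1/3).
On side RP the Q-coordinate is zero; dropping S's Q-weight 1/3 and renormalizing the remaining 1/3 : 1/3 gives weights 1/2, 1/2 on R, P.
T = (1/2)·(-5, -3/2) + (1/2)·(-13, 12) = (-9, 21/4).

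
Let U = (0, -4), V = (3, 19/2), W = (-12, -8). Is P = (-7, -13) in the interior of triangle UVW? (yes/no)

no

Barycentric coordinates of P: (13/12, -8/15, 9/20).
The three coordinates are positive, negative, positive; a point is interior exactly when all three are positive.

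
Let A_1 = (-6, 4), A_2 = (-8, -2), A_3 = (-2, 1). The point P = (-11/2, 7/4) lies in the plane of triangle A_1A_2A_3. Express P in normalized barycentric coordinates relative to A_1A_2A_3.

(1/2, 1/4, 1/4)

Signed area of the reference triangle: [A_1A_2A_3] = ½·((-6)·(-2−1) + (-8)·(1−4) + (-2)·(4−(-2))) = ½·(18 + 24 − 12) = 15.
[PA_2A_3] = ½·((-11/2)·(-2−1) + (-8)·(1−(7/4)) + (-2)·(7/4−(-2))) = ½·(33/2 + 6 − 15/2) = 15/2, so the A_1-coordinate is (15/2)/15 = 1/2.
[A_1PA_3] = ½·((-6)·(7/4−1) + (-11/2)·(1−4) + (-2)·(4−(7/4))) = ½·(-9/2 + 33/2 − 9/2) = 15/4, so the A_2-coordinate is 1/4.
[A_1A_2P] = ½·((-6)·(-2−(7/4)) + (-8)·(7/4−4) + (-11/2)·(4−(-2))) = ½·(45/2 + 18 − 33) = 15/4, so the A_3-coordinate is 1/4.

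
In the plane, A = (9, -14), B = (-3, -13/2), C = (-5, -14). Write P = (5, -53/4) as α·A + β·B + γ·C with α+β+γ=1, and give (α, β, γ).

Signed area of the reference triangle: [ABC] = ½·(9·(-13/2−(-14)) + (-3)·(-14−(-14)) + (-5)·(-14−(-13/2))) = ½·(135/2 + 0 + 75/2) = 105/2.
[PBC] = ½·(5·(-13/2−(-14)) + (-3)·(-14−(-53/4)) + (-5)·(-53/4−(-13/2))) = ½·(75/2 + 9/4 + 135/4) = 147/4, so the A-coordinate is (147/4)/(105/2) = 7/10.
[APC] = ½·(9·(-53/4−(-14)) + 5·(-14−(-14)) + (-5)·(-14−(-53/4))) = ½·(27/4 + 0 + 15/4) = 21/4, so the B-coordinate is 1/10.
[ABP] = ½·(9·(-13/2−(-53/4)) + (-3)·(-53/4−(-14)) + 5·(-14−(-13/2))) = ½·(243/4 − 9/4 − 75/2) = 21/2, so the C-coordinate is 1/5.

(7/10, 1/10, 1/5)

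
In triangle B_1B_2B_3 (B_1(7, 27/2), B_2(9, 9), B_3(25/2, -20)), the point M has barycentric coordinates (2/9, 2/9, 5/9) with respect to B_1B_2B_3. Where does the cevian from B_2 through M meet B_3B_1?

(153/14, -73/7)

Line B_2M meets B_3B_1 where the B_2-coordinate vanishes; zeroing M's B_2-weight and renormalizing leaves B_3, B_1-weights 5/9 : 2/9 → (5/7, 2/7).
So N = (5/7)·B_3 + (2/7)·B_1 = (153/14, -73/7).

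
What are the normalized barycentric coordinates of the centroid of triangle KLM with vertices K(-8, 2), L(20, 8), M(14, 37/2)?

The centroid is the average of the vertices, so each weight is 1/3.

(1/3, 1/3, 1/3)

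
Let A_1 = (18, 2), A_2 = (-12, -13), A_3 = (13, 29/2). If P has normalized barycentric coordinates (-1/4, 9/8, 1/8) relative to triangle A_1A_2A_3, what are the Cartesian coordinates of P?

P = (-1/4)·A_1 + (9/8)·A_2 + (1/8)·A_3.
x-coordinate: (-1/4)·18 + (9/8)·(-12) + (1/8)·13 = -131/8.
y-coordinate: (-1/4)·2 + (9/8)·(-13) + (1/8)·(29/2) = -213/16.

(-131/8, -213/16)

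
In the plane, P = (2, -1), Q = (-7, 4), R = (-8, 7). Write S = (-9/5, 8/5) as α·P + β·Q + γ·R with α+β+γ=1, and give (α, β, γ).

(3/5, 1/5, 1/5)

Signed area of the reference triangle: [PQR] = ½·(2·(4−7) + (-7)·(7−(-1)) + (-8)·(-1−4)) = ½·(-6 − 56 + 40) = -11.
[SQR] = ½·((-9/5)·(4−7) + (-7)·(7−(8/5)) + (-8)·(8/5−4)) = ½·(27/5 − 189/5 + 96/5) = -33/5, so the P-coordinate is (-33/5)/(-11) = 3/5.
[PSR] = ½·(2·(8/5−7) + (-9/5)·(7−(-1)) + (-8)·(-1−(8/5))) = ½·(-54/5 − 72/5 + 104/5) = -11/5, so the Q-coordinate is 1/5.
[PQS] = ½·(2·(4−(8/5)) + (-7)·(8/5−(-1)) + (-9/5)·(-1−4)) = ½·(24/5 − 91/5 + 9) = -11/5, so the R-coordinate is 1/5.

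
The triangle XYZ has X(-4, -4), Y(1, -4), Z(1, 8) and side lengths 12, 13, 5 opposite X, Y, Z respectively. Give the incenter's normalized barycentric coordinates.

The incenter has barycentric coordinates proportional to the opposite side lengths: (12 : 13 : 5).
Normalizing by 12+13+5 = 30 gives (2/5, 13/30, 1/6).

(2/5, 13/30, 1/6)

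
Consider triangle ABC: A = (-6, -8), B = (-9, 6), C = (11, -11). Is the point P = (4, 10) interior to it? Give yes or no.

no

Barycentric coordinates of P: (-301/229, 336/229, 194/229).
The three coordinates are negative, positive, positive; a point is interior exactly when all three are positive.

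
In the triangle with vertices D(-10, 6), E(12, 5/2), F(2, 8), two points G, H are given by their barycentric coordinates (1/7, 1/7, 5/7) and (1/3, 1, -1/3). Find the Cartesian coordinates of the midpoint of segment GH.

Barycentric coordinates of the midpoint are the average: (5/21, 4/7, 4/21).
Converting: (5/21)·D + (4/7)·E + (4/21)·F = (34/7, 92/21).

(34/7, 92/21)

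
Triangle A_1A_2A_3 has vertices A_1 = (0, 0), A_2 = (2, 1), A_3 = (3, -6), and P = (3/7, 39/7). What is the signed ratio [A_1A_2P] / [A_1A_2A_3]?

[A_1A_2A_3] = ½·(0·(1−(-6)) + 2·(-6−0) + 3·(0−1)) = ½·(0 − 12 − 3) = -15/2.
[A_1A_2P] = ½·(0·(1−(39/7)) + 2·(39/7−0) + (3/7)·(0−1)) = ½·(0 + 78/7 − 3/7) = 75/14, so the ratio is (75/14)/(-15/2) = -5/7.

-5/7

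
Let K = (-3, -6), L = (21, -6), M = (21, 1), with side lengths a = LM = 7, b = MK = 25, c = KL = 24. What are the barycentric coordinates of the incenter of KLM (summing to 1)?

(1/8, 25/56, 3/7)

The incenter has barycentric coordinates proportional to the opposite side lengths: (7 : 25 : 24).
Normalizing by 7+25+24 = 56 gives (1/8, 25/56, 3/7).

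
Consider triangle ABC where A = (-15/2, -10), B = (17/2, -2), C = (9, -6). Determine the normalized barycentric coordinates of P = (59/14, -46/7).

(2/7, 1/7, 4/7)

Signed area of the reference triangle: [ABC] = ½·((-15/2)·(-2−(-6)) + (17/2)·(-6−(-10)) + 9·(-10−(-2))) = ½·(-30 + 34 − 72) = -34.
[PBC] = ½·((59/14)·(-2−(-6)) + (17/2)·(-6−(-46/7)) + 9·(-46/7−(-2))) = ½·(118/7 + 34/7 − 288/7) = -68/7, so the A-coordinate is (-68/7)/(-34) = 2/7.
[APC] = ½·((-15/2)·(-46/7−(-6)) + (59/14)·(-6−(-10)) + 9·(-10−(-46/7))) = ½·(30/7 + 118/7 − 216/7) = -34/7, so the B-coordinate is 1/7.
[ABP] = ½·((-15/2)·(-2−(-46/7)) + (17/2)·(-46/7−(-10)) + (59/14)·(-10−(-2))) = ½·(-240/7 + 204/7 − 236/7) = -136/7, so the C-coordinate is 4/7.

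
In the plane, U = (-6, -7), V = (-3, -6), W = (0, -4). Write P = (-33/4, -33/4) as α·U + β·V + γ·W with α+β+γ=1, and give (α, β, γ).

Signed area of the reference triangle: [UVW] = ½·((-6)·(-6−(-4)) + (-3)·(-4−(-7)) + 0·(-7−(-6))) = ½·(12 − 9 + 0) = 3/2.
[PVW] = ½·((-33/4)·(-6−(-4)) + (-3)·(-4−(-33/4)) + 0·(-33/4−(-6))) = ½·(33/2 − 51/4 + 0) = 15/8, so the U-coordinate is (15/8)/(3/2) = 5/4.
[UPW] = ½·((-6)·(-33/4−(-4)) + (-33/4)·(-4−(-7)) + 0·(-7−(-33/4))) = ½·(51/2 − 99/4 + 0) = 3/8, so the V-coordinate is 1/4.
[UVP] = ½·((-6)·(-6−(-33/4)) + (-3)·(-33/4−(-7)) + (-33/4)·(-7−(-6))) = ½·(-27/2 + 15/4 + 33/4) = -3/4, so the W-coordinate is -1/2.
Check: 5/4 + 1/4 − 1/2 = 1.

(5/4, 1/4, -1/2)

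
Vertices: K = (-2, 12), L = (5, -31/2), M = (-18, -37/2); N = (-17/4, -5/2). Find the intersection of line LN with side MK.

(-22/3, 11/6)

Barycentric coordinates of N with respect to KLM: (1/2, 1/4, 1/4).
On side MK the L-coordinate is zero; dropping N's L-weight 1/4 and renormalizing the remaining 1/4 : 1/2 gives weights 1/3, 2/3 on M, K.
J = (1/3)·(-18, -37/2) + (2/3)·(-2, 12) = (-22/3, 11/6).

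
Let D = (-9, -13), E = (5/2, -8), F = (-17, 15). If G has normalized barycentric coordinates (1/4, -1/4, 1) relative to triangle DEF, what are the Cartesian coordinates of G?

G = (1/4)·D + (-1/4)·E + 1·F.
x-coordinate: (1/4)·(-9) + (-1/4)·(5/2) + 1·(-17) = -159/8.
y-coordinate: (1/4)·(-13) + (-1/4)·(-8) + 1·15 = 55/4.

(-159/8, 55/4)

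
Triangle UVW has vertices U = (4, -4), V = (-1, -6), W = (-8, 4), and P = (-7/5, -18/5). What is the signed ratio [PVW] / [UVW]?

1/5

[UVW] = ½·(4·(-6−4) + (-1)·(4−(-4)) + (-8)·(-4−(-6))) = ½·(-40 − 8 − 16) = -32.
[PVW] = ½·((-7/5)·(-6−4) + (-1)·(4−(-18/5)) + (-8)·(-18/5−(-6))) = ½·(14 − 38/5 − 96/5) = -32/5, so the ratio is (-32/5)/(-32) = 1/5.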